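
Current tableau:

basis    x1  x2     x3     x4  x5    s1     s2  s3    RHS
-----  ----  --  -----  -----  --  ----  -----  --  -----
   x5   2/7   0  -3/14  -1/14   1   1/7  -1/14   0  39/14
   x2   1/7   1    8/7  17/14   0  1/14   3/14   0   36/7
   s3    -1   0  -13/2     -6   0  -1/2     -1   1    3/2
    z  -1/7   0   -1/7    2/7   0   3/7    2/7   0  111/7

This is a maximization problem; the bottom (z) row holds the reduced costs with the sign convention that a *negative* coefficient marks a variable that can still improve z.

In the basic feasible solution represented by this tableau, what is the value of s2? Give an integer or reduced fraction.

s2 is nonbasic (not in the basis column), so its value in the current BFS is 0.

0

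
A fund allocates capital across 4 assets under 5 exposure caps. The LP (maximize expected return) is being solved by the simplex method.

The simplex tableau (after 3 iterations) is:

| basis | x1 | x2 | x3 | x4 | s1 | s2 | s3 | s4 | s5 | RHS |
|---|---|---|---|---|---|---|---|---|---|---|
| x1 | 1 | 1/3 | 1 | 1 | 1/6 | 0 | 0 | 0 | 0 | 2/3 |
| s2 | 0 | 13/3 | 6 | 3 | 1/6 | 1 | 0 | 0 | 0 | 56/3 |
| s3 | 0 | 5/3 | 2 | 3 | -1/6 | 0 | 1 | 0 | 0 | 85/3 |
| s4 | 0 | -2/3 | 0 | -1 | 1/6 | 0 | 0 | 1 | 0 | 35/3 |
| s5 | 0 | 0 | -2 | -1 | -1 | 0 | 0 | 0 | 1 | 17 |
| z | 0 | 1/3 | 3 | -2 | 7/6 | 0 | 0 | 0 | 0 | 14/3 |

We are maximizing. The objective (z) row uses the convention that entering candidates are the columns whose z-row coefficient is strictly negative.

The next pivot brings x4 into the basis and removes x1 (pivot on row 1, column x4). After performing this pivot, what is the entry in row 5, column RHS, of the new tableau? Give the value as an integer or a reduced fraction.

53/3

Pivot element is row 1, column x4: 1.
Normalize row 1: new (row 1, RHS) = (2/3)/1 = 2/3.
row 5 ← row 5 − (-1)·(new row 1): 17 − (-1)·(2/3) = 53/3.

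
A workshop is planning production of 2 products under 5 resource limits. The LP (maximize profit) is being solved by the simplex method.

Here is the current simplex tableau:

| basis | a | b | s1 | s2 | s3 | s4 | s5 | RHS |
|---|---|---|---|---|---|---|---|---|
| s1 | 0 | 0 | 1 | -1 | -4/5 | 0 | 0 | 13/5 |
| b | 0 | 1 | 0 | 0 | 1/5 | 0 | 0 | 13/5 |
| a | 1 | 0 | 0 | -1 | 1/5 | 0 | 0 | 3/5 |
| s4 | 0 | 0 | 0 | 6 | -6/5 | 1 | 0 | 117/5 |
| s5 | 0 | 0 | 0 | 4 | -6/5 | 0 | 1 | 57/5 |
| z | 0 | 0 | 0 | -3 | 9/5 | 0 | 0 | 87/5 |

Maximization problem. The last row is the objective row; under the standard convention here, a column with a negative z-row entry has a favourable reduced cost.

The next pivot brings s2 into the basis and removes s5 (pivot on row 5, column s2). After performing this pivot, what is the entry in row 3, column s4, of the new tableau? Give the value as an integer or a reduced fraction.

0

Pivot element is row 5, column s2: 4.
Normalize row 5: new (row 5, s4) = 0/4 = 0.
row 3 ← row 3 − (-1)·(new row 5): 0 − (-1)·0 = 0.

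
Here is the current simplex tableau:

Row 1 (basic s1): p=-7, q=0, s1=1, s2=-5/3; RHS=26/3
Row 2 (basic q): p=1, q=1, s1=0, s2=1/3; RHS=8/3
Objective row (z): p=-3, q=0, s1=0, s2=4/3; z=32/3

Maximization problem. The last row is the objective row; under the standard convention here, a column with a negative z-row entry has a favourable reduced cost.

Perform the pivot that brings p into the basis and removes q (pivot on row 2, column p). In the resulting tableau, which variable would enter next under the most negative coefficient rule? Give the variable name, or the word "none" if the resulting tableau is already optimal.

Pivot element 1. New z-row = old z-row − (-3)·(row 2/1).
Updated z-row coefficients: p: 0, q: 3, s1: 0, s2: 7/3.
No coefficient is strictly negative; the tableau after this pivot is optimal.

none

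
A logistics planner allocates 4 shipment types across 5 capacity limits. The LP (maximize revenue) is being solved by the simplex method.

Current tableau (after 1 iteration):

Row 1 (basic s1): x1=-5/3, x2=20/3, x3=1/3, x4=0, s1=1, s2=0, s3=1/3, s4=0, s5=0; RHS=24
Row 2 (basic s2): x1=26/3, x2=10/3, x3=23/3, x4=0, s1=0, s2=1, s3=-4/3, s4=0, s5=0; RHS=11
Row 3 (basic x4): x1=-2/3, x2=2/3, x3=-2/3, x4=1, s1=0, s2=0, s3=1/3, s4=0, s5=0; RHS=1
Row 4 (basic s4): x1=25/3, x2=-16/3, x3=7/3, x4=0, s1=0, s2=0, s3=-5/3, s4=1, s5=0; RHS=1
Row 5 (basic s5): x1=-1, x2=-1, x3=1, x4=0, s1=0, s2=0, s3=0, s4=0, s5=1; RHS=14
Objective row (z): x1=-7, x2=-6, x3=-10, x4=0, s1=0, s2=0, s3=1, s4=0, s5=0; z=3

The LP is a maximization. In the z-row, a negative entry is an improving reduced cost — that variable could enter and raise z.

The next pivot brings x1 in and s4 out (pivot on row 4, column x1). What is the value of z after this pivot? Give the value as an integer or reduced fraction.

96/25

Minimum ratio for x1: 1/(25/3) = 3/25.
z changes by −(z-row coeff of x1)·ratio = −(-7)·(3/25) = 21/25.
New z = 3 + (21/25) = 96/25.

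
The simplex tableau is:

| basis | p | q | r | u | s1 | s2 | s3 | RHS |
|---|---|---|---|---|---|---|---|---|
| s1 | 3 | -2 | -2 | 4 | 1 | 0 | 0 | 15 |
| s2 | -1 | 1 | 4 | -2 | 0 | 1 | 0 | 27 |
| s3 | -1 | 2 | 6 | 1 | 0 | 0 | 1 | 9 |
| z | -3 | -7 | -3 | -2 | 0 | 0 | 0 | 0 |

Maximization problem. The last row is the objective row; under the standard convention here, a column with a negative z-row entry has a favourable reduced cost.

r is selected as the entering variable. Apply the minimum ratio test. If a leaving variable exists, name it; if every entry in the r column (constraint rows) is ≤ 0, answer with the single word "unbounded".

Ratios: row 1 (s1): entry -2 ≤ 0, skip; row 2 (s2): 27/4 = 27/4; row 3 (s3): 9/6 = 3/2.
Minimum ratio is in the s3 row, so s3 leaves.

s3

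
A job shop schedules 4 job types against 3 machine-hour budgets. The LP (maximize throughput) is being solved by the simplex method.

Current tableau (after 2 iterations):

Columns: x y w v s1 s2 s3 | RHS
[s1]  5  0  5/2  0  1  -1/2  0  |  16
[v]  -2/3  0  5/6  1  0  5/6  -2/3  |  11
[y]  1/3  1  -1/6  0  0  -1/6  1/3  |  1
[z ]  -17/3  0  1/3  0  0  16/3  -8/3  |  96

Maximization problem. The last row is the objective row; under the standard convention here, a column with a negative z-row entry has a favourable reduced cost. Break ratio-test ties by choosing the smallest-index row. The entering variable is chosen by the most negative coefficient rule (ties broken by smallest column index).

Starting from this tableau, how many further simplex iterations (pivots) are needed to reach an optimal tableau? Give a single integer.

pivot: x in, y out → z = 113
pivot: w in, s1 out → z = 227/2
No improving column remains; optimal.

2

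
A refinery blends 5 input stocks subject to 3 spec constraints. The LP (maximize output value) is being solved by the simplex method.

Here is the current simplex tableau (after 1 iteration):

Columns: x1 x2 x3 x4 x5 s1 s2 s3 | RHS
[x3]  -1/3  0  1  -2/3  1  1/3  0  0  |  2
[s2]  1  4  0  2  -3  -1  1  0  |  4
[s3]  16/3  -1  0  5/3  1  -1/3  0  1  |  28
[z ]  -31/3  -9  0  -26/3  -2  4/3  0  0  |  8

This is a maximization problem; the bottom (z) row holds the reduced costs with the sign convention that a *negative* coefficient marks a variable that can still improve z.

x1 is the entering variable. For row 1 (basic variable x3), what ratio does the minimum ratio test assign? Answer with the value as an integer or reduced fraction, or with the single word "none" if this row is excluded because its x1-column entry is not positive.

The x1 entry in row 1 is -1/3 ≤ 0, so this row gives no ratio.

none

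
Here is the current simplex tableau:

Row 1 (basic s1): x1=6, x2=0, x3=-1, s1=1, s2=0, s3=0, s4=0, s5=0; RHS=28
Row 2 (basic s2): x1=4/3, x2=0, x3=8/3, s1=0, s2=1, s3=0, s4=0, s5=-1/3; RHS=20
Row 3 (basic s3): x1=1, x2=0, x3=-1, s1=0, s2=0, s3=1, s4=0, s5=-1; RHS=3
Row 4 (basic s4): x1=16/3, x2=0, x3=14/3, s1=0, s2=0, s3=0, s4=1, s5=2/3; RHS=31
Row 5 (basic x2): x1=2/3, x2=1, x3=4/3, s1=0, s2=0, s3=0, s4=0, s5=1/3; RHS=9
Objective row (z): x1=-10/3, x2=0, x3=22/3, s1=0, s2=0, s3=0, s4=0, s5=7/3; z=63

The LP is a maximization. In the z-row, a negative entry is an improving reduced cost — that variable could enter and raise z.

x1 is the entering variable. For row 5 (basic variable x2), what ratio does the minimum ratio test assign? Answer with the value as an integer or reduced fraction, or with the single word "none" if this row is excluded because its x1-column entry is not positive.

27/2

Ratio = RHS / (x1 entry) = 9 / (2/3) = 27/2.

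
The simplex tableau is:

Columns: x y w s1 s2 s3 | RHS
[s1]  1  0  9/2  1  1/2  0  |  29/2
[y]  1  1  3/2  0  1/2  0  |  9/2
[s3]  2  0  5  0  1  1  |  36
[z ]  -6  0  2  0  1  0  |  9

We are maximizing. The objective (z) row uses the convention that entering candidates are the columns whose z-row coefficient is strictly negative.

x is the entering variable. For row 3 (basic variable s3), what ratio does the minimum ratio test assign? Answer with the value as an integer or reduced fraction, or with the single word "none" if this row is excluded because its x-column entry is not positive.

18

Ratio = RHS / (x entry) = 36 / 2 = 18.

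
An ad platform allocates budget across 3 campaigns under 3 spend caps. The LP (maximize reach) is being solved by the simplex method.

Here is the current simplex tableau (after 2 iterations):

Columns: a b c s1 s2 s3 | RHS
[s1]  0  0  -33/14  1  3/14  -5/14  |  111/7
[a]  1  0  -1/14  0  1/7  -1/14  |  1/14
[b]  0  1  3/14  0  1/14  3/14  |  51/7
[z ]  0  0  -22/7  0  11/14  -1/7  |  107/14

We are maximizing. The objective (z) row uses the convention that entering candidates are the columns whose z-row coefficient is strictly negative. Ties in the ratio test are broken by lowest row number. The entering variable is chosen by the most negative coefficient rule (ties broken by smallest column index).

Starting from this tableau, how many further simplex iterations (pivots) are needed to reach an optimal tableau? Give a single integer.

1

pivot: c in, b out → z = 229/2
No improving column remains; optimal.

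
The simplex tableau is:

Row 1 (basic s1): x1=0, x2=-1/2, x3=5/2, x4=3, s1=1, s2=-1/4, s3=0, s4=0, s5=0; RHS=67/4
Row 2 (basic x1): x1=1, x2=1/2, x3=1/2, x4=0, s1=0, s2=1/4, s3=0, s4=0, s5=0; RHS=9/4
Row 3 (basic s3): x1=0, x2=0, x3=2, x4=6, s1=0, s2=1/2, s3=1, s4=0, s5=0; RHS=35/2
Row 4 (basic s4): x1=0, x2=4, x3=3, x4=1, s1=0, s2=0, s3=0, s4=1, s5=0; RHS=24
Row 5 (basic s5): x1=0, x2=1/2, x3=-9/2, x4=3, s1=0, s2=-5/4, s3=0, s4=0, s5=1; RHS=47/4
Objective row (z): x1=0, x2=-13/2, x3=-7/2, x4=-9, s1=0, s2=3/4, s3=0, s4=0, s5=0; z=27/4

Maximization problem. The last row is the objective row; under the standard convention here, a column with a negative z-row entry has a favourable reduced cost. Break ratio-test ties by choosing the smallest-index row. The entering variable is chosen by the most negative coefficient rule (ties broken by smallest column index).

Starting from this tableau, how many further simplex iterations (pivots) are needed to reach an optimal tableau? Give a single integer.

2

pivot: x4 in, s3 out → z = 33
pivot: x2 in, x1 out → z = 249/4
No improving column remains; optimal.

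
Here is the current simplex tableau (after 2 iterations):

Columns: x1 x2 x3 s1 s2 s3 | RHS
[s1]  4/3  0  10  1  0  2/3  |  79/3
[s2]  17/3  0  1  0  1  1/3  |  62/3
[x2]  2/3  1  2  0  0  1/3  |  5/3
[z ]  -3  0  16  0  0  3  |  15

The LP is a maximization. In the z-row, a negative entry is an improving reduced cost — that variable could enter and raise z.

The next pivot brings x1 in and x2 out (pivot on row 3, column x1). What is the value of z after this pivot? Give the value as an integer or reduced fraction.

Minimum ratio for x1: (5/3)/(2/3) = 5/2.
z changes by −(z-row coeff of x1)·ratio = −(-3)·(5/2) = 15/2.
New z = 15 + (15/2) = 45/2.

45/2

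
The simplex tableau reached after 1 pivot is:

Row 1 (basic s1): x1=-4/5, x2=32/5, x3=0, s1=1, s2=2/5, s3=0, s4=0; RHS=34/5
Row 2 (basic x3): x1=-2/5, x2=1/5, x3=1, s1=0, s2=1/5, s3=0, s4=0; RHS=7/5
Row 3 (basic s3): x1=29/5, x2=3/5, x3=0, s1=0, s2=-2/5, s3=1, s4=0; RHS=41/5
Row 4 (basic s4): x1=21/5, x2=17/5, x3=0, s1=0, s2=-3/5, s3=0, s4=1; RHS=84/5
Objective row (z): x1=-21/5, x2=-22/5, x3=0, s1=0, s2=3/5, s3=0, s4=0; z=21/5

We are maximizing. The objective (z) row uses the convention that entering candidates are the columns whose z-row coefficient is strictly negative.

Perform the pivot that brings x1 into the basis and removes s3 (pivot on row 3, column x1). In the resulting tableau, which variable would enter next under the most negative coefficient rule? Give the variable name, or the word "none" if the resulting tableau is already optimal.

Pivot element 29/5. New z-row = old z-row − (-21/5)·(row 3/(29/5)).
Updated z-row coefficients: x1: 0, x2: -115/29, x3: 0, s1: 0, s2: 9/29, s3: 21/29, s4: 0.
The most negative is -115/29 in column x2, so x2 would enter next.

x2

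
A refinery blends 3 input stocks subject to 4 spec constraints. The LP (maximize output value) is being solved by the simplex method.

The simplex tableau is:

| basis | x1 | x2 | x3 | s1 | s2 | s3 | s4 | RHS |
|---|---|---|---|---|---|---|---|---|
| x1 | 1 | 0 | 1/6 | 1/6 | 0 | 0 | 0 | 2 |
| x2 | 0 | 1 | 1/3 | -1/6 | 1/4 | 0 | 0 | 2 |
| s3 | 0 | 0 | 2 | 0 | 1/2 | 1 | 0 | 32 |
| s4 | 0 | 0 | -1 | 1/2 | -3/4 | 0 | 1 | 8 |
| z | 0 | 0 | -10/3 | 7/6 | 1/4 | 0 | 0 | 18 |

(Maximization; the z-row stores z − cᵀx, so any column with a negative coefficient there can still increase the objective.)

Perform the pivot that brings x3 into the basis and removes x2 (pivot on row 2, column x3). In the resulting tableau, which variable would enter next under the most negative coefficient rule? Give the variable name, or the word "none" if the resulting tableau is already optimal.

s1

Pivot element 1/3. New z-row = old z-row − (-10/3)·(row 2/(1/3)).
Updated z-row coefficients: x1: 0, x2: 10, x3: 0, s1: -1/2, s2: 11/4, s3: 0, s4: 0.
The most negative is -1/2 in column s1, so s1 would enter next.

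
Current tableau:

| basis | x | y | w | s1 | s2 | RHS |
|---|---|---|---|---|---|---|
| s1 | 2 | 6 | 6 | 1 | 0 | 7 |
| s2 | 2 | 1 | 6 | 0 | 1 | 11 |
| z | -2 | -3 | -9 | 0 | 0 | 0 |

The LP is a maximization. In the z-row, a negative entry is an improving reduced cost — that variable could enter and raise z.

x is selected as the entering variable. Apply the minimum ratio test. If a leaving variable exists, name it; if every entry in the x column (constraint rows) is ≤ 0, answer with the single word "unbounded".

s1

Ratios: row 1 (s1): 7/2 = 7/2; row 2 (s2): 11/2 = 11/2.
Minimum ratio is in the s1 row, so s1 leaves.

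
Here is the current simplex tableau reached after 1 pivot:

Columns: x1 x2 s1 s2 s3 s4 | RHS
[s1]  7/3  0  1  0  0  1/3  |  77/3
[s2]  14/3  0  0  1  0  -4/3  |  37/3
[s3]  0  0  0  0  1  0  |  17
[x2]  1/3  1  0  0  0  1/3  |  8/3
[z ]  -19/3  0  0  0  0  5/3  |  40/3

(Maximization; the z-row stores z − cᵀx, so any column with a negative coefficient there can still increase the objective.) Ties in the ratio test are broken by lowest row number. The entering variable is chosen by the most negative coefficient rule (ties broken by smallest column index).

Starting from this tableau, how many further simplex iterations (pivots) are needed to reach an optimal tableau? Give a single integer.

pivot: x1 in, s2 out → z = 421/14
pivot: s4 in, x2 out → z = 92/3
No improving column remains; optimal.

2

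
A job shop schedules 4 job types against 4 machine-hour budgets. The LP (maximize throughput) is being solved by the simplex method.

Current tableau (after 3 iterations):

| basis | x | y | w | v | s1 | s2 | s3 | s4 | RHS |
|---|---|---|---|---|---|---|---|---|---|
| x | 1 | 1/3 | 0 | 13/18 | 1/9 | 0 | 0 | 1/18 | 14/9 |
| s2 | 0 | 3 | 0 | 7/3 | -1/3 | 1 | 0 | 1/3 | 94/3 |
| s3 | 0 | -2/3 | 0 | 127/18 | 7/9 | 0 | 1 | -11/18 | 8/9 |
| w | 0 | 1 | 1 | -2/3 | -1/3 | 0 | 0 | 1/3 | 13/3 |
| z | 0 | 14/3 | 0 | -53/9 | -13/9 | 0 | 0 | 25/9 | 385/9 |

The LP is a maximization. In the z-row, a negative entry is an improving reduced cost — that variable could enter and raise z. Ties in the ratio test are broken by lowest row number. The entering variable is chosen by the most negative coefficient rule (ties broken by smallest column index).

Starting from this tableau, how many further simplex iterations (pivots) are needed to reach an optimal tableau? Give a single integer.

2

pivot: v in, s3 out → z = 5527/127
pivot: s1 in, v out → z = 311/7
No improving column remains; optimal.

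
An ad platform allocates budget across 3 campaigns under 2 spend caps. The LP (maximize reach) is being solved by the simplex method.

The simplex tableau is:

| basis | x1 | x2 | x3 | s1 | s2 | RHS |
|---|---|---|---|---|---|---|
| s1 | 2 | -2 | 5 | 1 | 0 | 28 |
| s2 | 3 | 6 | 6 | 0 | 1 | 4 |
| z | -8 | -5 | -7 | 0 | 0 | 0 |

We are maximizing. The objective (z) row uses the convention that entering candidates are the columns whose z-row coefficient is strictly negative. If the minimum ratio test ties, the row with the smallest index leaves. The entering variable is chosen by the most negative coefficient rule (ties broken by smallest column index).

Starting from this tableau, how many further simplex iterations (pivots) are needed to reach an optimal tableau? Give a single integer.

1

pivot: x1 in, s2 out → z = 32/3
No improving column remains; optimal.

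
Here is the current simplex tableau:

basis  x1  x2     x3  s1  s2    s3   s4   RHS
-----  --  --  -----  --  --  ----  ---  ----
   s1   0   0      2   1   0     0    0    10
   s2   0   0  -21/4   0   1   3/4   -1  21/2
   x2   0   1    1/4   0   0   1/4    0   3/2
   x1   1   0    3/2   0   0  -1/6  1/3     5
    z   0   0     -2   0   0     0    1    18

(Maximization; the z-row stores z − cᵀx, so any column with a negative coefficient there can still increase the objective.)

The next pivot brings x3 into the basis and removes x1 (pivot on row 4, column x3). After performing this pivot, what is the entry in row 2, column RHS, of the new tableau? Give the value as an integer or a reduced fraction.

Pivot element is row 4, column x3: 3/2.
Normalize row 4: new (row 4, RHS) = 5/(3/2) = 10/3.
row 2 ← row 2 − (-21/4)·(new row 4): 21/2 − (-21/4)·(10/3) = 28.

28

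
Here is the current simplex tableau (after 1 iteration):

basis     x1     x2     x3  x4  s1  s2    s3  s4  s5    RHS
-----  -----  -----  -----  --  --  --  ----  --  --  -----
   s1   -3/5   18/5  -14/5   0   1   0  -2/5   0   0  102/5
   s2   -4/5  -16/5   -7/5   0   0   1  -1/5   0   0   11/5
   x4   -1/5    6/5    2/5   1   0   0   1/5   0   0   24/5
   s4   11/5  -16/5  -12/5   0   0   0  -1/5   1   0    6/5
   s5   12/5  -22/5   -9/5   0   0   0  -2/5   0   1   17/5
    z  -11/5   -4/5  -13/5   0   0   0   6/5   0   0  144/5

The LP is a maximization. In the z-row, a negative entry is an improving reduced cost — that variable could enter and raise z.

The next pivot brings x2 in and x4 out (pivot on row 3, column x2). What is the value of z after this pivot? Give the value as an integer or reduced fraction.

Minimum ratio for x2: (24/5)/(6/5) = 4.
z changes by −(z-row coeff of x2)·ratio = −(-4/5)·4 = 16/5.
New z = 144/5 + (16/5) = 32.

32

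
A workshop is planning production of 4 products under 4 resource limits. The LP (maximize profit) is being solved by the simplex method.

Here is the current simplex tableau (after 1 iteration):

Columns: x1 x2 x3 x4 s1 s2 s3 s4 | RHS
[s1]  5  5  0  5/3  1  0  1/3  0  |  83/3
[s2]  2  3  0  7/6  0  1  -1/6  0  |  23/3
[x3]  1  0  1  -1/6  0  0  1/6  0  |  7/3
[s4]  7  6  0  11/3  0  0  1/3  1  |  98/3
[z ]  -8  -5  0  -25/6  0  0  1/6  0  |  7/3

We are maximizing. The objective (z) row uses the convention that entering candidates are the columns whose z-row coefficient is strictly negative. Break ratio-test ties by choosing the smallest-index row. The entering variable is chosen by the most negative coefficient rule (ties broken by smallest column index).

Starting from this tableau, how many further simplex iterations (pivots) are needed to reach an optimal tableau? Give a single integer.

pivot: x1 in, x3 out → z = 21
pivot: x4 in, s2 out → z = 32
pivot: s3 in, s4 out → z = 244/7
No improving column remains; optimal.

3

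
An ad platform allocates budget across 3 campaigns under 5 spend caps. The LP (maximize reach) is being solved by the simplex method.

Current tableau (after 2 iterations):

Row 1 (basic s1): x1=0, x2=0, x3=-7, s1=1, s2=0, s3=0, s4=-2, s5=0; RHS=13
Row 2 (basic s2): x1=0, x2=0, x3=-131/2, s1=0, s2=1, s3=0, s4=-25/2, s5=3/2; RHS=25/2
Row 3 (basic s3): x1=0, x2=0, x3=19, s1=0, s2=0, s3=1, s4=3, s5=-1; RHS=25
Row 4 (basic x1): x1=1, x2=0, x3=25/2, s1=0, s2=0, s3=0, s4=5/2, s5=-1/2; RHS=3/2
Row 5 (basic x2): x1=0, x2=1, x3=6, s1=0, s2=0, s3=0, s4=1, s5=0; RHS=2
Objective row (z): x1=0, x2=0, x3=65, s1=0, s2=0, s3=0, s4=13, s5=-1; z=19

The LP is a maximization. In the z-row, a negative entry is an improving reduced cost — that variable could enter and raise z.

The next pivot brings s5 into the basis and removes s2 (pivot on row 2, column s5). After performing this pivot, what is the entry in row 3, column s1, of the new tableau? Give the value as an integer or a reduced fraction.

0

Pivot element is row 2, column s5: 3/2.
Normalize row 2: new (row 2, s1) = 0/(3/2) = 0.
row 3 ← row 3 − (-1)·(new row 2): 0 − (-1)·0 = 0.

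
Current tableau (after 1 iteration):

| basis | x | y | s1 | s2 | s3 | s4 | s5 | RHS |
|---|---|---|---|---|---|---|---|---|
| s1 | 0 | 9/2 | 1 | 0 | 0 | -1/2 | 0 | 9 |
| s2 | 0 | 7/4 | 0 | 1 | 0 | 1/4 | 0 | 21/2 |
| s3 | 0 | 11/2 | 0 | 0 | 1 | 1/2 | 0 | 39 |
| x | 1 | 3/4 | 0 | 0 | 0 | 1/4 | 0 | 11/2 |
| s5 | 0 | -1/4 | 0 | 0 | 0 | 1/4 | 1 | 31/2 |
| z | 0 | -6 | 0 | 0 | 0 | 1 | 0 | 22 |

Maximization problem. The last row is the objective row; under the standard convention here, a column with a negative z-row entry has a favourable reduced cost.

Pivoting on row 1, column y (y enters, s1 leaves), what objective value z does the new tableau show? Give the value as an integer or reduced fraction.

Minimum ratio for y: 9/(9/2) = 2.
z changes by −(z-row coeff of y)·ratio = −(-6)·2 = 12.
New z = 22 + 12 = 34.

34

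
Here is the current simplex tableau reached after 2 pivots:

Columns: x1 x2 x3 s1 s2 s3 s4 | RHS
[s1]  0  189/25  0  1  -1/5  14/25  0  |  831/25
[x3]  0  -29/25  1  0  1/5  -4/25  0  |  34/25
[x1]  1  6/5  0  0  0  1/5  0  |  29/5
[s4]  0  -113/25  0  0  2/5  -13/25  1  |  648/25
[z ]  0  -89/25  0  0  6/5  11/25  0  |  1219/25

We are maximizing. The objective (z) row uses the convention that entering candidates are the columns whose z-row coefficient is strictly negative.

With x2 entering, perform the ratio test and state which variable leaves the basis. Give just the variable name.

s1

Ratios: row 1 (s1): (831/25)/(189/25) = 277/63; row 2 (x3): entry -29/25 ≤ 0, skip; row 3 (x1): (29/5)/(6/5) = 29/6; row 4 (s4): entry -113/25 ≤ 0, skip.
Minimum ratio 277/63 is in the s1 row, so s1 leaves.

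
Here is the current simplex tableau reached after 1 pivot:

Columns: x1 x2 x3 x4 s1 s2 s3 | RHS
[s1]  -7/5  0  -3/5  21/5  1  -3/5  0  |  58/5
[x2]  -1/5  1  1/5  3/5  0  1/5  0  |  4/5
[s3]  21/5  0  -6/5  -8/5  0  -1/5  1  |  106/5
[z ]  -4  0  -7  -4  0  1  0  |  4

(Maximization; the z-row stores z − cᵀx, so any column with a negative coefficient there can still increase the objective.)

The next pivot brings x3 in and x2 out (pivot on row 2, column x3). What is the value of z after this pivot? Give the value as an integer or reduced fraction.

Minimum ratio for x3: (4/5)/(1/5) = 4.
z changes by −(z-row coeff of x3)·ratio = −(-7)·4 = 28.
New z = 4 + 28 = 32.

32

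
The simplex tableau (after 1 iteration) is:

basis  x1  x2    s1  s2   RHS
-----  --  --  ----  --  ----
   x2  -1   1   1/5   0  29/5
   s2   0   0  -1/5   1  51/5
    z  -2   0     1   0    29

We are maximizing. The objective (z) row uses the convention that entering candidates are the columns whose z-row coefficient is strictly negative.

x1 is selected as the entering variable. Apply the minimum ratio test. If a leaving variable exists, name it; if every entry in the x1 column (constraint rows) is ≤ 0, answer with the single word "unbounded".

x1-column entries: row 1: -1, row 2: 0. All ≤ 0, so x1 can increase without bound; the LP is unbounded in this direction.

unbounded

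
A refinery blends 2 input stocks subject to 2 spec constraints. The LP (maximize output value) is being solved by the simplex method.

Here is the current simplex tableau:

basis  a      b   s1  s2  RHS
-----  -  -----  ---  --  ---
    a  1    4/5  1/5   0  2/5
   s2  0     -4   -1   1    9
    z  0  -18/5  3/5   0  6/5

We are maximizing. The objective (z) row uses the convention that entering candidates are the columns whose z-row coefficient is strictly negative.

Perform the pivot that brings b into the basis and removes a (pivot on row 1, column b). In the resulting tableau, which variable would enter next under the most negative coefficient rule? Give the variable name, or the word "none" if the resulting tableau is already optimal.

Pivot element 4/5. New z-row = old z-row − (-18/5)·(row 1/(4/5)).
Updated z-row coefficients: a: 9/2, b: 0, s1: 3/2, s2: 0.
No coefficient is strictly negative; the tableau after this pivot is optimal.

none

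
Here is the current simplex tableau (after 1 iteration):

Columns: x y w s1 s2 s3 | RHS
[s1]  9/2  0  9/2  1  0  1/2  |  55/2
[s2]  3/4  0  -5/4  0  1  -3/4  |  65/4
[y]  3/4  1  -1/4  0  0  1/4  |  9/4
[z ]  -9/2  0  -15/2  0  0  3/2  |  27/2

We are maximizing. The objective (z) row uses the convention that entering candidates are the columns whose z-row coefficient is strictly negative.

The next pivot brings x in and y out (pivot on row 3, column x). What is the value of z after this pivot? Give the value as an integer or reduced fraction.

Minimum ratio for x: (9/4)/(3/4) = 3.
z changes by −(z-row coeff of x)·ratio = −(-9/2)·3 = 27/2.
New z = 27/2 + (27/2) = 27.

27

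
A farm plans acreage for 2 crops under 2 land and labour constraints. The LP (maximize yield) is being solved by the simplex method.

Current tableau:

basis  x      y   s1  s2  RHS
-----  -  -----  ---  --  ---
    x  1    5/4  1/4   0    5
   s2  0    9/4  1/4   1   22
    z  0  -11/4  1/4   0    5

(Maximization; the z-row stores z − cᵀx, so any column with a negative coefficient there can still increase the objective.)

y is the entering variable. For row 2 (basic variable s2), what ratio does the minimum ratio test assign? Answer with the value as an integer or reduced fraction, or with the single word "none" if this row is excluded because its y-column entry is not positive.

Ratio = RHS / (y entry) = 22 / (9/4) = 88/9.

88/9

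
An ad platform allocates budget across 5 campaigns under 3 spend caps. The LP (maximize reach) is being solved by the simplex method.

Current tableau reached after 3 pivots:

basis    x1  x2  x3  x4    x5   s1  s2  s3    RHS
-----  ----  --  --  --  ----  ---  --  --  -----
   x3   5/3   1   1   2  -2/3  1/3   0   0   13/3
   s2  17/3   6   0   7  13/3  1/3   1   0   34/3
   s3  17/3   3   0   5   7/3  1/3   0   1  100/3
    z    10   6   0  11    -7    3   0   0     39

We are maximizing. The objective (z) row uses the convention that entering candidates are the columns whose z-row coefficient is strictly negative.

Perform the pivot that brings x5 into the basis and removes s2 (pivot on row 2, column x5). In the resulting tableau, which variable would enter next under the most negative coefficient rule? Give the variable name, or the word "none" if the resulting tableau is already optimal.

Pivot element 13/3. New z-row = old z-row − (-7)·(row 2/(13/3)).
Updated z-row coefficients: x1: 249/13, x2: 204/13, x3: 0, x4: 290/13, x5: 0, s1: 46/13, s2: 21/13, s3: 0.
No coefficient is strictly negative; the tableau after this pivot is optimal.

none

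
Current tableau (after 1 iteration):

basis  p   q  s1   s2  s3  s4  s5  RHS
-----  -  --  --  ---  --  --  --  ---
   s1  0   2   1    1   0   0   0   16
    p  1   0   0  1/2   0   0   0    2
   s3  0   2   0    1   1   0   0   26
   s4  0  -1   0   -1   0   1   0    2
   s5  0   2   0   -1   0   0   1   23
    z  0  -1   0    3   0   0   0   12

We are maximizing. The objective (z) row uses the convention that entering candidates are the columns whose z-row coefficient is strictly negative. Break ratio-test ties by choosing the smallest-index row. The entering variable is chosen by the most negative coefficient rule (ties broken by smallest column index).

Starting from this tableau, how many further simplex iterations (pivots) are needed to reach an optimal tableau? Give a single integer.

pivot: q in, s1 out → z = 20
No improving column remains; optimal.

1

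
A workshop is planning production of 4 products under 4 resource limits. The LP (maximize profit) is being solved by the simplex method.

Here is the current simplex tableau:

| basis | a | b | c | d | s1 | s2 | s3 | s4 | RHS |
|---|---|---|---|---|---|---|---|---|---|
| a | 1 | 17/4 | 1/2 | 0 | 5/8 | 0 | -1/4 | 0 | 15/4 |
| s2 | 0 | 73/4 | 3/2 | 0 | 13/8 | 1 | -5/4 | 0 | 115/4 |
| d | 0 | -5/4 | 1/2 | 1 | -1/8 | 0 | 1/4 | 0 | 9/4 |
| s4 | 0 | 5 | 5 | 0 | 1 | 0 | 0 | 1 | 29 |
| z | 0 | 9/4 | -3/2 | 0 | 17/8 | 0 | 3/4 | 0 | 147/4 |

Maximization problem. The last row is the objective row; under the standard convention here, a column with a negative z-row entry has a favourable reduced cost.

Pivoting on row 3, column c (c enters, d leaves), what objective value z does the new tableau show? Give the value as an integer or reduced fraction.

Minimum ratio for c: (9/4)/(1/2) = 9/2.
z changes by −(z-row coeff of c)·ratio = −(-3/2)·(9/2) = 27/4.
New z = 147/4 + (27/4) = 87/2.

87/2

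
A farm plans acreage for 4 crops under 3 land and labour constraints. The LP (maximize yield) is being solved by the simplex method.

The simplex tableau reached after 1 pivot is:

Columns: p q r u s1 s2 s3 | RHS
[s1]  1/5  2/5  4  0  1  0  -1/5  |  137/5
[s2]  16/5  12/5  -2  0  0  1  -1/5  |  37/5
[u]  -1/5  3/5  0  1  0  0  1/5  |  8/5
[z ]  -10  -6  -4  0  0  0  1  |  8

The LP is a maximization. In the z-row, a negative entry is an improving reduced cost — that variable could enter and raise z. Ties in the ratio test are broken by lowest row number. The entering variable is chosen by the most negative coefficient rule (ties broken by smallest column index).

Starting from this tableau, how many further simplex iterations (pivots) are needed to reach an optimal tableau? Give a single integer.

3

pivot: p in, s2 out → z = 249/8
pivot: r in, s1 out → z = 3236/33
pivot: s3 in, u out → z = 199/2
No improving column remains; optimal.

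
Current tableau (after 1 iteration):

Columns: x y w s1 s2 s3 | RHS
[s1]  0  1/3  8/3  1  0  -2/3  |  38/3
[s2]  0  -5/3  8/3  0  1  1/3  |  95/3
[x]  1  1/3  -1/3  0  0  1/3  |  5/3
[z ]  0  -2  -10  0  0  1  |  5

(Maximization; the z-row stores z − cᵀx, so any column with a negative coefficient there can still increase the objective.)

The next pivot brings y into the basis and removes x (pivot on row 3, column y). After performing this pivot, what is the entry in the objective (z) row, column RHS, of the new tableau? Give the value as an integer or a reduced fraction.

15

Pivot element is row 3, column y: 1/3.
Normalize row 3: new (row 3, RHS) = (5/3)/(1/3) = 5.
z-row ← z-row − (-2)·(new row 3): 5 − (-2)·5 = 15.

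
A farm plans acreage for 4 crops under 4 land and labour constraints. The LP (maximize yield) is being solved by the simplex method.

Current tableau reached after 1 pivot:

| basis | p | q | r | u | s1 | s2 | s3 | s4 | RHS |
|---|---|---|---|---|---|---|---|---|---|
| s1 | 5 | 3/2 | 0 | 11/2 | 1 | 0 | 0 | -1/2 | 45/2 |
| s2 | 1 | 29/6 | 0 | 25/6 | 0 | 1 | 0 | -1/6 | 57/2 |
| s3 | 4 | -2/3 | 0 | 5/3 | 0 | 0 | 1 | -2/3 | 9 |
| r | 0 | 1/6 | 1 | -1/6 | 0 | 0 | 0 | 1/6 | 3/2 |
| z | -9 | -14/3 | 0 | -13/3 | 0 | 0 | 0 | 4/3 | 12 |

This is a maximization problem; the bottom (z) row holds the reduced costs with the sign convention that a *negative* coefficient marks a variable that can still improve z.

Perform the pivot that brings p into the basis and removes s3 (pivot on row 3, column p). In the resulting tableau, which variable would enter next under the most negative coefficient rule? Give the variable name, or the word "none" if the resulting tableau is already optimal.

q

Pivot element 4. New z-row = old z-row − (-9)·(row 3/4).
Updated z-row coefficients: p: 0, q: -37/6, r: 0, u: -7/12, s1: 0, s2: 0, s3: 9/4, s4: -1/6.
The most negative is -37/6 in column q, so q would enter next.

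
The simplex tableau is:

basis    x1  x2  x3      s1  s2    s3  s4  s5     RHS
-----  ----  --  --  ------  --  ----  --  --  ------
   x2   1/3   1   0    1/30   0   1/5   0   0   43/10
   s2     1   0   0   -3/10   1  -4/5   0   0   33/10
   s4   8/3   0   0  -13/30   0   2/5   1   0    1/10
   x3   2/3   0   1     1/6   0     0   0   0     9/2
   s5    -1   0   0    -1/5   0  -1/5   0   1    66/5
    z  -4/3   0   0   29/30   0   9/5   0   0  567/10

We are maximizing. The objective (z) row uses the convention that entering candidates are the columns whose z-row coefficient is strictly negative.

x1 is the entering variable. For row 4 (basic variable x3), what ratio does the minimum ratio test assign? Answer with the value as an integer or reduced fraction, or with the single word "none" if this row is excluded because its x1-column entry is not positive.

27/4

Ratio = RHS / (x1 entry) = (9/2) / (2/3) = 27/4.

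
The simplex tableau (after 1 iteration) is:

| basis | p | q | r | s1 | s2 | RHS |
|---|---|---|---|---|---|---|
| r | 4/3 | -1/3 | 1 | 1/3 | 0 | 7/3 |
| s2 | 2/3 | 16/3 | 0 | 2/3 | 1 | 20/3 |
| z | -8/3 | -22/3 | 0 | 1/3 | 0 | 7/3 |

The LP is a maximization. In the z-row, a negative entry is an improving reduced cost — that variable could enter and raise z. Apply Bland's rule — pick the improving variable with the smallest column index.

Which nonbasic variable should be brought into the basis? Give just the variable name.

p

Objective-row coefficients: p: -8/3, q: -22/3, r: 0, s1: 1/3, s2: 0.
Improving columns: p, q. Bland's rule picks the smallest column index → p.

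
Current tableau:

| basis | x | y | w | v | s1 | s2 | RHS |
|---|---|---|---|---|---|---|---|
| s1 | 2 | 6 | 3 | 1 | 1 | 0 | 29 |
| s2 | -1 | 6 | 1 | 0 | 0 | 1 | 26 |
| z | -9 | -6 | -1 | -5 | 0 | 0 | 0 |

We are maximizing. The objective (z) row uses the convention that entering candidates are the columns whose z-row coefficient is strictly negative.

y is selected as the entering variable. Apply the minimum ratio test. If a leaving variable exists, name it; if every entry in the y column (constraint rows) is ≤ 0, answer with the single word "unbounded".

s2

Ratios: row 1 (s1): 29/6 = 29/6; row 2 (s2): 26/6 = 13/3.
Minimum ratio is in the s2 row, so s2 leaves.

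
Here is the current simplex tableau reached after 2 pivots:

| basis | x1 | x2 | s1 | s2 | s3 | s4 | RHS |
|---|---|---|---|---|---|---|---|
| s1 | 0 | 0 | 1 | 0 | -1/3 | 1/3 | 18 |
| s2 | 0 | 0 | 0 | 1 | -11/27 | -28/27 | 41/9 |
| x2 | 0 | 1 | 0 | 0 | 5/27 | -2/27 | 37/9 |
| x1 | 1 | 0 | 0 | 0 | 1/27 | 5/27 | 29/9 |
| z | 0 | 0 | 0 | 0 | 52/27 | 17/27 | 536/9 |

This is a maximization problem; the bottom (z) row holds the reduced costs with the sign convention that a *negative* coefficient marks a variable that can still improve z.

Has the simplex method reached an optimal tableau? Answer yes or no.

yes

No objective-row coefficient is strictly negative, so no entering variable exists; the tableau is optimal.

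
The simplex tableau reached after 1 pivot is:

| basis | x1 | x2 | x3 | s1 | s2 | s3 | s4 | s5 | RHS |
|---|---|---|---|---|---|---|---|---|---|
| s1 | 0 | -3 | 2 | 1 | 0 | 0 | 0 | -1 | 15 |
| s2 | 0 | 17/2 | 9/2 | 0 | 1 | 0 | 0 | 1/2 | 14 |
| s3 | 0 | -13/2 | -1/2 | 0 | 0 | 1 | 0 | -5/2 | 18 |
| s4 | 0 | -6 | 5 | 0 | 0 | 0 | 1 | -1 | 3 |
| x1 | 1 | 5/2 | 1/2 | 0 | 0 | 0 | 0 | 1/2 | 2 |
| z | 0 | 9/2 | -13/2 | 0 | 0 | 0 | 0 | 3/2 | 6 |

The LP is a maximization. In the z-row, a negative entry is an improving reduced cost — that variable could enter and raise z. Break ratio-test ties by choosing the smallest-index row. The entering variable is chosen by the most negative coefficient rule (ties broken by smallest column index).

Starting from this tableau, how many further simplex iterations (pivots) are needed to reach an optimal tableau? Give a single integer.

pivot: x3 in, s4 out → z = 99/10
pivot: x2 in, x1 out → z = 363/31
No improving column remains; optimal.

2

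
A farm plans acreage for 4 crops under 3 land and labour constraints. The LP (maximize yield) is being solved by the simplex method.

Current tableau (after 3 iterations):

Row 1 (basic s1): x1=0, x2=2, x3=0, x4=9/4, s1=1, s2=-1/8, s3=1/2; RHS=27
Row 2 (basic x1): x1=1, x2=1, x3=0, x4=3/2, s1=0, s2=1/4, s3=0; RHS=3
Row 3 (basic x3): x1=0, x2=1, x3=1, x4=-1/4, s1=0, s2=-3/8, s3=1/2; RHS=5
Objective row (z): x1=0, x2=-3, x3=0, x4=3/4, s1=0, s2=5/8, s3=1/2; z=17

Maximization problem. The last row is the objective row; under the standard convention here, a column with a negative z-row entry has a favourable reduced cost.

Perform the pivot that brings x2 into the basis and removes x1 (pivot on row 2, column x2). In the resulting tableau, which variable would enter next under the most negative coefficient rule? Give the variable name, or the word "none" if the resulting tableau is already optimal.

none

Pivot element 1. New z-row = old z-row − (-3)·(row 2/1).
Updated z-row coefficients: x1: 3, x2: 0, x3: 0, x4: 21/4, s1: 0, s2: 11/8, s3: 1/2.
No coefficient is strictly negative; the tableau after this pivot is optimal.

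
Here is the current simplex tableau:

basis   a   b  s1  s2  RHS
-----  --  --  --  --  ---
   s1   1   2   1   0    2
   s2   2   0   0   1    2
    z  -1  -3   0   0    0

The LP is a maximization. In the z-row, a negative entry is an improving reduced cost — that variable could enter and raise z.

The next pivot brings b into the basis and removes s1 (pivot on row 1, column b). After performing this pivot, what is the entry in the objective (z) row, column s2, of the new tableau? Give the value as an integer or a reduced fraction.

Pivot element is row 1, column b: 2.
Normalize row 1: new (row 1, s2) = 0/2 = 0.
z-row ← z-row − (-3)·(new row 1): 0 − (-3)·0 = 0.

0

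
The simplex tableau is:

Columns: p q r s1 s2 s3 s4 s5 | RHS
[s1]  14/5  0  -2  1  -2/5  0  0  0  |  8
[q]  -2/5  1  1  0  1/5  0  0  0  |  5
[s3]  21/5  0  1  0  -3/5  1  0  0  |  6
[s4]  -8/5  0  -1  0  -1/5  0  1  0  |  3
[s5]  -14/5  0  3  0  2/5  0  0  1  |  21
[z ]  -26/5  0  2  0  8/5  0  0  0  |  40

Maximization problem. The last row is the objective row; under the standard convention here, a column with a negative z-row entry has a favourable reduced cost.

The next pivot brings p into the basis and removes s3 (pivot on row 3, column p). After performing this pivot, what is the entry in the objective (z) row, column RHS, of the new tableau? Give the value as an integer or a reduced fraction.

332/7

Pivot element is row 3, column p: 21/5.
Normalize row 3: new (row 3, RHS) = 6/(21/5) = 10/7.
z-row ← z-row − (-26/5)·(new row 3): 40 − (-26/5)·(10/7) = 332/7.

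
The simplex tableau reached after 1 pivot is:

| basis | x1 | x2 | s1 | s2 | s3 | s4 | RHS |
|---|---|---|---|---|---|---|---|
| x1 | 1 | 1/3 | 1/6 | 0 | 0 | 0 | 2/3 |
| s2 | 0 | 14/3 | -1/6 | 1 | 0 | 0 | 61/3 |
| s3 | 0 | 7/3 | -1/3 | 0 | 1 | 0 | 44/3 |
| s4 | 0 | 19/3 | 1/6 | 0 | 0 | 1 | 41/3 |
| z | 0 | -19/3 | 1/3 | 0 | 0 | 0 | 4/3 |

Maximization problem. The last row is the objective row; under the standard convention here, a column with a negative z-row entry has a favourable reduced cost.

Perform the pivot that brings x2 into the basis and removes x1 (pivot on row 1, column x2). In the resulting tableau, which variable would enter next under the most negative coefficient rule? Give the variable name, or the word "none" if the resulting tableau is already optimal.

none

Pivot element 1/3. New z-row = old z-row − (-19/3)·(row 1/(1/3)).
Updated z-row coefficients: x1: 19, x2: 0, s1: 7/2, s2: 0, s3: 0, s4: 0.
No coefficient is strictly negative; the tableau after this pivot is optimal.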